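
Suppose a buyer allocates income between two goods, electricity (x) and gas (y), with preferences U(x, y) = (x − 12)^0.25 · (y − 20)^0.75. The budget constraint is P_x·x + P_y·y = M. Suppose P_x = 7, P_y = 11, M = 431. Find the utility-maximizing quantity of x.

This is Cobb-Douglas in (x−12, y−20): tangency gives 0.25·P_y·(y−20) = 0.75·P_x·(x−12).
Substituting into the budget: x* = 12 + 0.25·(M − 12·P_x − 20·P_y)/P_x, and y* = 20 + 0.75·(…)/P_y.
Discretionary income = 431 − 12·7 − 20·11 = 127; x* = 12 + 0.25·127/7 = 16.5357.

x* = 16.5357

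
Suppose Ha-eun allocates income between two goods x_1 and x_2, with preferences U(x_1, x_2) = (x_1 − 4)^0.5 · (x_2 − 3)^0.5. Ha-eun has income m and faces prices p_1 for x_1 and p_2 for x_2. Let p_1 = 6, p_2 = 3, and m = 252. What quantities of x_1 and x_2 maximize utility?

x_1* = 22.25, x_2* = 39.5

Let x_1' = x_1−4, x_2' = x_2−3. MRS = x_2'/x_1' = p_1/p_2.
Substituting into the budget: x_1* = 4 + 0.5·(m − 4·p_1 − 3·p_2)/p_1, and x_2* = 3 + 0.5·(…)/p_2.
Discretionary income = 252 − 4·6 − 3·3 = 219; x_1* = 4 + 0.5·219/6 = 22.25; x_2* = 3 + 0.5·219/3 = 39.5.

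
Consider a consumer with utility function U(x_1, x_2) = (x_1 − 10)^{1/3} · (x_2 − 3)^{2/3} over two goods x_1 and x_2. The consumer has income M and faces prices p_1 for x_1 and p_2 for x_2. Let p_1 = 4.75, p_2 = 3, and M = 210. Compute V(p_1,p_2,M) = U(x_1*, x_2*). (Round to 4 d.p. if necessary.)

This is Cobb-Douglas in (x_1−10, x_2−3): tangency gives 1/3·p_2·(x_2−3) = 2/3·p_1·(x_1−10).
After buying the subsistence bundle (10, 3), a share 1/3 of the remaining income goes to x_1: x_1* = 10 + 1/3·(M − 10p_1 − 3p_2)/p_1.
Discretionary income = 210 − 10·4.75 − 3·3 = 153.5; x_1* = 10 + 1/3·153.5/4.75 = 20.7719; x_2* = 3 + 2/3·153.5/3 = 37.1111.
Utility at the optimum: U(20.7719, 37.1111) = 23.2289.

V = 23.2289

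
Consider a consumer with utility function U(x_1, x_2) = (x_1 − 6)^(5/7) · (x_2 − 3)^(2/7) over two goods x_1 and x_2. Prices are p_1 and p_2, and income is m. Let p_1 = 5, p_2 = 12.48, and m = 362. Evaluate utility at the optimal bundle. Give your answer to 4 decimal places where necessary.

Let x_1' = x_1−6, x_2' = x_2−3. MRS = (5/2)·x_2'/x_1' = p_1/p_2.
After buying the subsistence bundle (6, 3), a share 5/7 of the remaining income goes to x_1: x_1* = 6 + 5/7·(m − 6p_1 − 3p_2)/p_1.
Discretionary income = 362 − 6·5 − 3·12.48 = 294.56; x_1* = 6 + 5/7·294.56/5 = 48.08; x_2* = 3 + 2/7·294.56/12.48 = 9.7436.
Utility at the optimum: U(48.08, 9.7436) = 24.9391.

V = 24.9391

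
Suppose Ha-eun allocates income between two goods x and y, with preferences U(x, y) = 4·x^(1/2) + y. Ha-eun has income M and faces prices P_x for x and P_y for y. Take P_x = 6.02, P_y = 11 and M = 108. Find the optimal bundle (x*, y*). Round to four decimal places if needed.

x* = 13.3553, y* = 2.5092

Set MRS = P_x/P_y: 2·x^(−1/2) = P_x/P_y.
Solve: √x = 2·P_y/P_x, so x*(P_x,P_y) = (2·P_y/P_x)², and y* = (M − P_x·x*)/P_y.
Plugging in: x* = (2·11/6.02)² = 13.3553, y* = 2.5092.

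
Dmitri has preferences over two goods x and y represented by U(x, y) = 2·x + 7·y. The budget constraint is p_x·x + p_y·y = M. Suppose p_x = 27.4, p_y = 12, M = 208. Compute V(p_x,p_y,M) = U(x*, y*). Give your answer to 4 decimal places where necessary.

V = 121.3333

y gives more utility per dollar, so spend all income on y: y* = M/p_y, x* = 0.
Numerically: x* = 0, y* = 17.3333.
Utility at the optimum: U(0, 17.3333) = 121.3333.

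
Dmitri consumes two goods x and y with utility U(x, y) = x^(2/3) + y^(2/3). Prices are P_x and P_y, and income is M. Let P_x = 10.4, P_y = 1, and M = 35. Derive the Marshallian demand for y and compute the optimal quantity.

From the CES first-order condition, (y/x)^(1/3) = P_x/P_y.
Solve for the ratio: y/x = [P_x/P_y]^(3).
With the ratio pinned down, the budget gives x* = M/(P_x + P_y·(y/x)) and y* = (y/x)·x*.
Numerically y/x = 1124.864, so x* = 35/(10.4 + 1·1124.864) = 0.0308 and y* = 1124.864·0.0308 = 34.6794.

y* = 34.6794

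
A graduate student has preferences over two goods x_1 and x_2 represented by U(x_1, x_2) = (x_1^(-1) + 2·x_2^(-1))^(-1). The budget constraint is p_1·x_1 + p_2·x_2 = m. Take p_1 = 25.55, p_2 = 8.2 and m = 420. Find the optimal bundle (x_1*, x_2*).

x_1* = 9.1265, x_2* = 22.7828

Numerically x_2/x_1 = 2.496339, so x_1* = 420/(25.55 + 8.2·2.496339) = 9.1265 and x_2* = 2.496339·9.1265 = 22.7828.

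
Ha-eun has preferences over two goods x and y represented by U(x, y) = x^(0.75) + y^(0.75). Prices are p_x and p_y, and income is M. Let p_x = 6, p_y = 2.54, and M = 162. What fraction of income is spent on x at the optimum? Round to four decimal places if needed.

share on x = 0.0705

With the ratio pinned down, the budget gives x* = M/(p_x + p_y·(y/x)) and y* = (y/x)·x*.
Numerically y/x = 31.136525, so x* = 162/(6 + 2.54·31.136525) = 1.9039 and y* = 31.136525·1.9039 = 59.282.
Expenditure on x: 6·1.9039 = 11.4236; share = 0.0705.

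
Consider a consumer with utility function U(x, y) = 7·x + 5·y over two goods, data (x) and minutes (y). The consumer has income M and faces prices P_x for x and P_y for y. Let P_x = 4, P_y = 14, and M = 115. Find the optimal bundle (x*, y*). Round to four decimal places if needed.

Numerically: x* = 28.75, y* = 0.

x* = 28.75, y* = 0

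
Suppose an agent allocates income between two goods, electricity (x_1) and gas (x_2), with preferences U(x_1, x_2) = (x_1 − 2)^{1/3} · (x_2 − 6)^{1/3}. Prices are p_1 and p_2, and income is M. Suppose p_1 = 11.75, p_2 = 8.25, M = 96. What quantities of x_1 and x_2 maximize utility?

Let x_1' = x_1−2, x_2' = x_2−6. MRS = x_2'/x_1' = p_1/p_2.
Substituting into the budget: x_1* = 2 + 0.5·(M − 2·p_1 − 6·p_2)/p_1, and x_2* = 6 + 0.5·(…)/p_2.
Discretionary income = 96 − 2·11.75 − 6·8.25 = 23; x_1* = 2 + 0.5·23/11.75 = 2.9787; x_2* = 6 + 0.5·23/8.25 = 7.3939.

x_1* = 2.9787, x_2* = 7.3939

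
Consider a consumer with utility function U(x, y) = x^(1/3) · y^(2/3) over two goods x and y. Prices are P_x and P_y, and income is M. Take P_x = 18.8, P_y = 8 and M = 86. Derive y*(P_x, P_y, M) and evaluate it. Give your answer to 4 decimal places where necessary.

The MRS is (1/2)·y/x. Set MRS = P_x/P_y.
Rearranging, P_y·y = 2·P_x·x. Substituting into the budget gives P_x·x·(1 + 2) = M.
Demand: x*(P_x,P_y,M) = 1/3·M/P_x and y* = 2/3·M/P_y.
At P_x=18.8, P_y=8, M=86: y* = 2/3·86/8 = 7.1667.

y* = 7.1667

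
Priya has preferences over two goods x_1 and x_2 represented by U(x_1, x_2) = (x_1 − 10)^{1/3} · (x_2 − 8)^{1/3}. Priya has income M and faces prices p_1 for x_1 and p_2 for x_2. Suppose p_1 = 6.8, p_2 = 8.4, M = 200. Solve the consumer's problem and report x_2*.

MRS = (x_2−8)/(x_1−10). Tangency with p_1/p_2 gives x_2−8 = (p_1/p_2)·(x_1−10).
Substituting into the budget: x_1* = 10 + 0.5·(M − 10·p_1 − 8·p_2)/p_1, and x_2* = 8 + 0.5·(…)/p_2.
Discretionary income = 200 − 10·6.8 − 8·8.4 = 64.8; x_2* = 8 + 0.5·64.8/8.4 = 11.8571.

x_2* = 11.8571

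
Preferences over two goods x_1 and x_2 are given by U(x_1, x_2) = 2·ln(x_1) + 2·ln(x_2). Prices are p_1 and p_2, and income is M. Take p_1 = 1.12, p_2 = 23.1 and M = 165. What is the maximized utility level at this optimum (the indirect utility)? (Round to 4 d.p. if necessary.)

V = 11.1449

Tangency: MRS = x_2/x_1 = p_1/p_2.
Rearranging, p_2·x_2 = p_1·x_1. Substituting into the budget gives p_1·x_1·(1 + 1) = M.
Demand: x_1*(p_1,p_2,M) = 0.5·M/p_1 and x_2* = 0.5·M/p_2.
At p_1=1.12, p_2=23.1, M=165: x_1* = 0.5·165/1.12 = 73.6607, x_2* = 3.5714.
Utility at the optimum: U(73.6607, 3.5714) = 11.1449.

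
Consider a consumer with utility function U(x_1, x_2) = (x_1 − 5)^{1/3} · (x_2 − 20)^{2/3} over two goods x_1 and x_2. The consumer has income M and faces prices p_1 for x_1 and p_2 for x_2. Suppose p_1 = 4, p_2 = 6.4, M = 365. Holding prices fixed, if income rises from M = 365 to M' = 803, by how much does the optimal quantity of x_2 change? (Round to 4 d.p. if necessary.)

Let x_1' = x_1−5, x_2' = x_2−20. MRS = (1/2)·x_2'/x_1' = p_1/p_2.
After buying the subsistence bundle (5, 20), a share 1/3 of the remaining income goes to x_1: x_1* = 5 + 1/3·(M − 5p_1 − 20p_2)/p_1.
Discretionary income = 365 − 5·4 − 20·6.4 = 217; x_2* = 20 + 2/3·217/6.4 = 42.6042.
At M' = 803: x_2* = 88.2292. Change: 88.2292 − 42.6042 = 45.625.

Δx_2* = 45.625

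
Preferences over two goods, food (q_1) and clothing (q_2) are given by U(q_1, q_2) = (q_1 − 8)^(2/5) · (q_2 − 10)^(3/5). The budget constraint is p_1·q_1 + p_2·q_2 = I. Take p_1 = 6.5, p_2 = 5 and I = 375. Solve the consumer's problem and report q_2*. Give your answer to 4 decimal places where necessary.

q_2* = 42.76

Let q_1' = q_1−8, q_2' = q_2−10. MRS = (2/3)·q_2'/q_1' = p_1/p_2.
After buying the subsistence bundle (8, 10), a share 0.4 of the remaining income goes to q_1: q_1* = 8 + 0.4·(I − 8p_1 − 10p_2)/p_1.
Discretionary income = 375 − 8·6.5 − 10·5 = 273; q_2* = 10 + 0.6·273/5 = 42.76.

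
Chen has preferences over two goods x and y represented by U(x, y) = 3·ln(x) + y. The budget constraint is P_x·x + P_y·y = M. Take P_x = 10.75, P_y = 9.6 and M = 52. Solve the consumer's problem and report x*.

x* = 2.6791

MU_x = 3/x, MU_y = 1. Tangency: 3/x = P_x/P_y.
So x*(P_x,P_y) = 3·P_y/P_x, independent of income; and y* = (M − 3·P_y)/P_y.
At the given prices: x* = 3·9.6/10.75 = 2.6791.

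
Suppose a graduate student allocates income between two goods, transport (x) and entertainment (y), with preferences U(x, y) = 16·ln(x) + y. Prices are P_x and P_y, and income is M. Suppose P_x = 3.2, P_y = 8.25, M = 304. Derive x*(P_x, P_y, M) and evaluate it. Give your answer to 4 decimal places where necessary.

Set MRS = P_x/P_y: (16/x)/1 = P_x/P_y.
So x*(P_x,P_y) = 16·P_y/P_x, independent of income; and y* = (M − 16·P_y)/P_y.
At the given prices: x* = 16·8.25/3.2 = 41.25.

x* = 41.25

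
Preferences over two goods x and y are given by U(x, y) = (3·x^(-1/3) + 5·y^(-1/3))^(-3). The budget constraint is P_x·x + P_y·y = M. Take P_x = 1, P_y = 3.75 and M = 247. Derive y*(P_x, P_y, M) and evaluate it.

From the CES first-order condition, (3/5)·(y/x)^(4/3) = P_x/P_y.
Solve for the ratio: y/x = [(5/3)·P_x/P_y]^(0.75).
With the ratio pinned down, the budget gives x* = M/(P_x + P_y·(y/x)) and y* = (y/x)·x*.
Numerically y/x = 0.544331, so x* = 247/(1 + 3.75·0.544331) = 81.2168 and y* = 0.544331·81.2168 = 44.2088.

y* = 44.2088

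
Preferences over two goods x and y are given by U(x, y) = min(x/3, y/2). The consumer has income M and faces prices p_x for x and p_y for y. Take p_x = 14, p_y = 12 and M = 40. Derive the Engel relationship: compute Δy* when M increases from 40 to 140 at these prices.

With perfect complements, no substitution: consume in ratio x:y = 3:2.
Budget: p_x·x + p_y·(2/3)·x = M, so (3·p_x + 2·p_y)·x = 3·M.
Demand: x*(p_x,p_y,M) = 3·M/(3·p_x + 2·p_y), y* = 2·M/(3·p_x + 2·p_y).
Here 3·14 + 2·12 = 66, giving y* = 1.2121.
At M' = 140: y* = 4.2424. Change: 4.2424 − 1.2121 = 3.0303.

Δy* = 3.0303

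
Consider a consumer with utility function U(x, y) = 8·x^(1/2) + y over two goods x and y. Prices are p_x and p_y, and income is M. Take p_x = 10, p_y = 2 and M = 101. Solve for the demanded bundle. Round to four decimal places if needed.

x* = 0.64, y* = 47.3

Utility is quasi-linear in y; the FOC for x is 4/√x = p_x/p_y.
Solve: √x = 4·p_y/p_x, so x*(p_x,p_y) = (4·p_y/p_x)², and y* = (M − p_x·x*)/p_y.
Plugging in: x* = (4·2/10)² = 0.64, y* = 47.3.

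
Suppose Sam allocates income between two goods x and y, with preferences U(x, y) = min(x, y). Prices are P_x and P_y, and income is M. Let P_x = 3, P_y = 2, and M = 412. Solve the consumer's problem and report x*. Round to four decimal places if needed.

With perfect complements, no substitution: consume in ratio x:y = 1:1.
Budget: P_x·x + P_y·x = M, so (P_x + P_y)·x = M.
Demand: x*(P_x,P_y,M) = M/(P_x + P_y), y* = M/(P_x + P_y).
Here 3 + 2 = 5, giving x* = 82.4.

x* = 82.4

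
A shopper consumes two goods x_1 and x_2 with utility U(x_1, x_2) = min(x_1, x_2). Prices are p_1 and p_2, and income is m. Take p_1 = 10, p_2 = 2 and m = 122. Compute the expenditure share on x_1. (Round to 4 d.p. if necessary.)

share on x_1 = 0.8333

With perfect complements, no substitution: consume in ratio x_1:x_2 = 1:1.
Budget: p_1·x_1 + p_2·x_1 = m, so (p_1 + p_2)·x_1 = m.
Demand: x_1*(p_1,p_2,m) = m/(p_1 + p_2), x_2* = m/(p_1 + p_2).
Here 10 + 2 = 12, giving x_1* = 10.1667 and x_2* = 10.1667.
Expenditure on x_1: 10·10.1667 = 101.6667; share = 0.8333.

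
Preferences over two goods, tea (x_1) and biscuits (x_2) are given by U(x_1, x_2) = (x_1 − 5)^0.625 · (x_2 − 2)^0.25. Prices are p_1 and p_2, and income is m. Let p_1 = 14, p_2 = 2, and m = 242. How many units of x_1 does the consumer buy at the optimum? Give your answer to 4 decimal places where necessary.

Substituting into the budget: x_1* = 5 + 5/7·(m − 5·p_1 − 2·p_2)/p_1, and x_2* = 2 + 2/7·(…)/p_2.
Discretionary income = 242 − 5·14 − 2·2 = 168; x_1* = 5 + 5/7·168/14 = 13.5714.

x_1* = 13.5714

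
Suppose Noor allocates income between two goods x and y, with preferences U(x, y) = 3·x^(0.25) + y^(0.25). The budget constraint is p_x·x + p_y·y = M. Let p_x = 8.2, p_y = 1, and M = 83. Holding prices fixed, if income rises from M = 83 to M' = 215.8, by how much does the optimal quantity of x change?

Δx* = 11.0467

MU_x ∝ 3·x^(-0.75), MU_y ∝ y^(-0.75), so MRS = 3·(y/x)^(0.75) = p_x/p_y.
Solve for the ratio: y/x = [(1/3)·p_x/p_y]^(4/3).
Substitute y = (y/x)·x into the budget: x* = M/(p_x + p_y·(y/x)).
Numerically y/x = 3.821702, so x* = 83/(8.2 + 1·3.821702) = 6.9042.
At M' = 215.8: x* = 17.9509. Change: 17.9509 − 6.9042 = 11.0467.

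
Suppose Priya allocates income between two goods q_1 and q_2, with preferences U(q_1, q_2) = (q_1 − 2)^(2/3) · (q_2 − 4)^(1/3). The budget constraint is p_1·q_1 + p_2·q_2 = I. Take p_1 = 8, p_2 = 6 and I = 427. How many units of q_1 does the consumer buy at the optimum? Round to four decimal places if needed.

q_1* = 34.25

After buying the subsistence bundle (2, 4), a share 2/3 of the remaining income goes to q_1: q_1* = 2 + 2/3·(I − 2p_1 − 4p_2)/p_1.
Discretionary income = 427 − 2·8 − 4·6 = 387; q_1* = 2 + 2/3·387/8 = 34.25.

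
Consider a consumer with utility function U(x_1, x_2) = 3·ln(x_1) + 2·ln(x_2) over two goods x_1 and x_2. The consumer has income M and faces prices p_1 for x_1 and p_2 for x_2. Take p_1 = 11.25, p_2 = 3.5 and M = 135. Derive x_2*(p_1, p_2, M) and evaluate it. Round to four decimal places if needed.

MU_x_1/MU_x_2 = (3·x_2)/(2·x_1); tangency sets this equal to p_1/p_2.
So 3·p_2·x_2 = 2·p_1·x_1; combined with the budget, a share 0.6 of income goes to x_1.
Demand: x_1*(p_1,p_2,M) = 0.6·M/p_1 and x_2* = 0.4·M/p_2.
At p_1=11.25, p_2=3.5, M=135: x_2* = 0.4·135/3.5 = 15.4286.

x_2* = 15.4286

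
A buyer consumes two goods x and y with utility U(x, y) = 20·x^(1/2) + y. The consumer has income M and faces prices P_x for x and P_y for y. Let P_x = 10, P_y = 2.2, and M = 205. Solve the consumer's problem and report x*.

Utility is quasi-linear in y; the FOC for x is 10/√x = P_x/P_y.
Solve: √x = 10·P_y/P_x, so x*(P_x,P_y) = (10·P_y/P_x)², and y* = (M − P_x·x*)/P_y.
Plugging in: x* = (10·2.2/10)² = 4.84.

x* = 4.84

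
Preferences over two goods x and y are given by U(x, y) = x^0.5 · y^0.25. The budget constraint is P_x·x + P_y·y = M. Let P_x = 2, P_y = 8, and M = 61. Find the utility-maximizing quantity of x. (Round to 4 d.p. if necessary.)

Demand: x*(P_x,P_y,M) = 2/3·M/P_x and y* = 1/3·M/P_y.
At P_x=2, P_y=8, M=61: x* = 2/3·61/2 = 20.3333.

x* = 20.3333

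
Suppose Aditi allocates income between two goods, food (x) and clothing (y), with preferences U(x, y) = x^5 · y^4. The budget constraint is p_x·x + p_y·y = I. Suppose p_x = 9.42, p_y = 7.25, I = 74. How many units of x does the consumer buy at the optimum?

MU_x/MU_y = (5·y)/(4·x); tangency sets this equal to p_x/p_y.
Rearranging, p_y·y = (4/5)·p_x·x. Substituting into the budget gives p_x·x·(1 + (4/5)) = I.
Demand: x*(p_x,p_y,I) = 5/9·I/p_x and y* = 4/9·I/p_y.
At p_x=9.42, p_y=7.25, I=74: x* = 5/9·74/9.42 = 4.3642.

x* = 4.3642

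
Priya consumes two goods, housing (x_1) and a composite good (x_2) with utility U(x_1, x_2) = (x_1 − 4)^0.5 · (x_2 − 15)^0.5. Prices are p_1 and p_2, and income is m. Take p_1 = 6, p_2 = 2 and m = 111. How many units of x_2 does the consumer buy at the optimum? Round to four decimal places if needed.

Discretionary income = 111 − 4·6 − 15·2 = 57; x_2* = 15 + 0.5·57/2 = 29.25.

x_2* = 29.25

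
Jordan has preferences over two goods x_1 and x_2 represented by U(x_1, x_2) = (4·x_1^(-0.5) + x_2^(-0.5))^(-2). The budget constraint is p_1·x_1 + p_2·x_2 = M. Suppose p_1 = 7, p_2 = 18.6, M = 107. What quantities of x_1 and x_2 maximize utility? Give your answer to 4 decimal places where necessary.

MU_x_1 ∝ 4·x_1^(-1.5), MU_x_2 ∝ x_2^(-1.5), so MRS = 4·(x_2/x_1)^(1.5) = p_1/p_2.
Hence x_2/x_1 = ((1/4)·p_1/p_2)^(1/(1.5)), i.e. raised to the 2/3 power.
Substitute x_2 = (x_2/x_1)·x_1 into the budget: x_1* = M/(p_1 + p_2·(x_2/x_1)).
Numerically x_2/x_1 = 0.206863, so x_1* = 107/(7 + 18.6·0.206863) = 9.8639 and x_2* = 0.206863·9.8639 = 2.0405.

x_1* = 9.8639, x_2* = 2.0405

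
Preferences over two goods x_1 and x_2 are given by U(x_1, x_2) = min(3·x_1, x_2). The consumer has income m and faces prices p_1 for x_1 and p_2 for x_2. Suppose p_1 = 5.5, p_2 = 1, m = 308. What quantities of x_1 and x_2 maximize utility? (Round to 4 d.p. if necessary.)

Leontief preferences: the optimum is at the kink where x_1/1 = x_2/3, i.e. x_2 = 3·x_1.
Budget: p_1·x_1 + p_2·3·x_1 = m, so (p_1 + 3·p_2)·x_1 = m.
Demand: x_1*(p_1,p_2,m) = m/(p_1 + 3·p_2), x_2* = 3·m/(p_1 + 3·p_2).
Here 5.5 + 3·1 = 8.5, giving x_1* = 36.2353 and x_2* = 108.7059.

x_1* = 36.2353, x_2* = 108.7059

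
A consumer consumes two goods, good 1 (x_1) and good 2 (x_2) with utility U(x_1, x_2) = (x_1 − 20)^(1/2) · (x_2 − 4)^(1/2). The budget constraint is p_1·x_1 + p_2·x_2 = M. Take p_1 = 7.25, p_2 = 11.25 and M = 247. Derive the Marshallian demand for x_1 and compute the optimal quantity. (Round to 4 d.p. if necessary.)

x_1* = 23.931

Let x_1' = x_1−20, x_2' = x_2−4. MRS = x_2'/x_1' = p_1/p_2.
After buying the subsistence bundle (20, 4), a share 0.5 of the remaining income goes to x_1: x_1* = 20 + 0.5·(M − 20p_1 − 4p_2)/p_1.
Discretionary income = 247 − 20·7.25 − 4·11.25 = 57; x_1* = 20 + 0.5·57/7.25 = 23.931.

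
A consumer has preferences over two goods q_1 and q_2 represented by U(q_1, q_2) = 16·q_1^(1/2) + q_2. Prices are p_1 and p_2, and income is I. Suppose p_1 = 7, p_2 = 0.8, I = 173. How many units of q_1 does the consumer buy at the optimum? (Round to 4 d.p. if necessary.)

Set MRS = p_1/p_2: 8·q_1^(−1/2) = p_1/p_2.
Thus q_1* = (8·p_2/p_1)² — independent of I — with the rest of income spent on q_2.
Plugging in: q_1* = (8·0.8/7)² = 0.8359.

q_1* = 0.8359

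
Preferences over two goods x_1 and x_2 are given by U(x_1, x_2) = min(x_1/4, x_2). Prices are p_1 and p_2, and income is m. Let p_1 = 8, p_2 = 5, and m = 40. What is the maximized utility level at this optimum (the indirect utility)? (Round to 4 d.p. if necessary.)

Leontief preferences: the optimum is at the kink where x_1/4 = x_2/1, i.e. x_2 = (1/4)·x_1.
Budget: p_1·x_1 + p_2·(1/4)·x_1 = m, so (4·p_1 + p_2)·x_1 = 4·m.
Demand: x_1*(p_1,p_2,m) = 4·m/(4·p_1 + p_2), x_2* = m/(4·p_1 + p_2).
Here 4·8 + 5 = 37, giving x_1* = 4.3243 and x_2* = 1.0811.
Utility at the optimum: U(4.3243, 1.0811) = 1.0811.

V = 1.0811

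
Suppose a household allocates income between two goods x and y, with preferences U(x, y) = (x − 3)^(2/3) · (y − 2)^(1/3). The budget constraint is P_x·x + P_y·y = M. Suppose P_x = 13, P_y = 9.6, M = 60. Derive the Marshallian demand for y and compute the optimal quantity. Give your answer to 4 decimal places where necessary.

y* = 2.0625

Let x' = x−3, y' = y−2. MRS = 2·y'/x' = P_x/P_y.
After buying the subsistence bundle (3, 2), a share 2/3 of the remaining income goes to x: x* = 3 + 2/3·(M − 3P_x − 2P_y)/P_x.
Discretionary income = 60 − 3·13 − 2·9.6 = 1.8; y* = 2 + 1/3·1.8/9.6 = 2.0625.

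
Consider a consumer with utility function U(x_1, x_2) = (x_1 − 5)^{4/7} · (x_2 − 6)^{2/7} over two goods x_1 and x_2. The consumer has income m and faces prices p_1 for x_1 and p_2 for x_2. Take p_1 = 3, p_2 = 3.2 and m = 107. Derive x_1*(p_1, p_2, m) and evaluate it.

x_1* = 21.1778

MRS = 2·(x_2−6)/(x_1−5). Tangency with p_1/p_2 gives x_2−6 = (1/2)·(p_1/p_2)·(x_1−5).
Substituting into the budget: x_1* = 5 + 2/3·(m − 5·p_1 − 6·p_2)/p_1, and x_2* = 6 + 1/3·(…)/p_2.
Discretionary income = 107 − 5·3 − 6·3.2 = 72.8; x_1* = 5 + 2/3·72.8/3 = 21.1778.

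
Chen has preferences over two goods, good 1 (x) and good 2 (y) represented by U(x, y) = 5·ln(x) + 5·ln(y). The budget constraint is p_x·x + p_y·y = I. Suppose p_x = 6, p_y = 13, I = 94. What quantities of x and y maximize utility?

MU_x/MU_y = (5·y)/(5·x); tangency sets this equal to p_x/p_y.
So 5·p_y·y = 5·p_x·x; combined with the budget, a share 0.5 of income goes to x.
Demand: x*(p_x,p_y,I) = 0.5·I/p_x and y* = 0.5·I/p_y.
At p_x=6, p_y=13, I=94: x* = 0.5·94/6 = 7.8333, y* = 3.6154.

x* = 7.8333, y* = 3.6154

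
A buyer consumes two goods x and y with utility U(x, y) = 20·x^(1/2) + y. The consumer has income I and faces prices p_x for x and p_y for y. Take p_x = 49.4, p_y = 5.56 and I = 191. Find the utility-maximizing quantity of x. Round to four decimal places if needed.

Utility is quasi-linear in y; the FOC for x is 10/√x = p_x/p_y.
Solve: √x = 10·p_y/p_x, so x*(p_x,p_y) = (10·p_y/p_x)², and y* = (I − p_x·x*)/p_y.
Plugging in: x* = (10·5.56/49.4)² = 1.2668.

x* = 1.2668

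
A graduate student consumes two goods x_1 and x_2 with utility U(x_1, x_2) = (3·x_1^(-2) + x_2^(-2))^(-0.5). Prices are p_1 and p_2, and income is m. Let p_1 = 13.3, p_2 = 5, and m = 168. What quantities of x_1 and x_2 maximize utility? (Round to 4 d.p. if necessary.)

x_1* = 9.28, x_2* = 8.9153

MRS = MU_x_1/MU_x_2 = 3·(x_2/x_1)^(3). Set equal to p_1/p_2.
Hence x_2/x_1 = ((1/3)·p_1/p_2)^(1/(3)), i.e. raised to the 1/3 power.
With the ratio pinned down, the budget gives x_1* = m/(p_1 + p_2·(x_2/x_1)) and x_2* = (x_2/x_1)·x_1*.
Numerically x_2/x_1 = 0.960698, so x_1* = 168/(13.3 + 5·0.960698) = 9.28 and x_2* = 0.960698·9.28 = 8.9153.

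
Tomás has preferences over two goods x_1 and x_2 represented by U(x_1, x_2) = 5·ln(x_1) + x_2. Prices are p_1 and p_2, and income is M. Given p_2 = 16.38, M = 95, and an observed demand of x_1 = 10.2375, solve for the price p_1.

p_1 = 8

Set MRS = p_1/p_2: (5/x_1)/1 = p_1/p_2.
So x_1*(p_1,p_2) = 5·p_2/p_1, independent of income; and x_2* = (M − 5·p_2)/p_2.
Set x_1* = 10.2375 in the demand function and solve for p_1: p_1 = 8.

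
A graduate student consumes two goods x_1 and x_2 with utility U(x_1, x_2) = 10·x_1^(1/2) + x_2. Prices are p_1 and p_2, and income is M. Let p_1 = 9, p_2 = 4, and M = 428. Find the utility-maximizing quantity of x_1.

x_1* = 4.9383

Utility is quasi-linear in x_2; the FOC for x_1 is 5/√x_1 = p_1/p_2.
Solve: √x_1 = 5·p_2/p_1, so x_1*(p_1,p_2) = (5·p_2/p_1)², and x_2* = (M − p_1·x_1*)/p_2.
Plugging in: x_1* = (5·4/9)² = 4.9383.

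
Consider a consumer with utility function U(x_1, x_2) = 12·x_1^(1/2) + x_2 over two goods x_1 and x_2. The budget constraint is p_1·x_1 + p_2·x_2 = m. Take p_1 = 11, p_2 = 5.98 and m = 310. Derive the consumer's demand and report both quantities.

Utility is quasi-linear in x_2; the FOC for x_1 is 6/√x_1 = p_1/p_2.
Thus x_1* = (6·p_2/p_1)² — independent of m — with the rest of income spent on x_2.
Plugging in: x_1* = (6·5.98/11)² = 10.6395, x_2* = 32.2686.

x_1* = 10.6395, x_2* = 32.2686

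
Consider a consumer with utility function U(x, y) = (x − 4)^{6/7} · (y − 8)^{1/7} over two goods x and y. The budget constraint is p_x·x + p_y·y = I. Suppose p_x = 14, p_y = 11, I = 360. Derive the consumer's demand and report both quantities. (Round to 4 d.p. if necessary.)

This is Cobb-Douglas in (x−4, y−8): tangency gives 6/7·p_y·(y−8) = 1/7·p_x·(x−4).
Substituting into the budget: x* = 4 + 6/7·(I − 4·p_x − 8·p_y)/p_x, and y* = 8 + 1/7·(…)/p_y.
Discretionary income = 360 − 4·14 − 8·11 = 216; x* = 4 + 6/7·216/14 = 17.2245; y* = 8 + 1/7·216/11 = 10.8052.

x* = 17.2245, y* = 10.8052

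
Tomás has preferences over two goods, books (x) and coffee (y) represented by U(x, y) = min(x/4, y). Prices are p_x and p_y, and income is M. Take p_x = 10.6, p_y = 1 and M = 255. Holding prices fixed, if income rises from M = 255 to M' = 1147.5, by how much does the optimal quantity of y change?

Demand: x*(p_x,p_y,M) = 4·M/(4·p_x + p_y), y* = M/(4·p_x + p_y).
Here 4·10.6 + 1 = 43.4, giving y* = 5.8756.
At M' = 1147.5: y* = 26.4401. Change: 26.4401 − 5.8756 = 20.5645.

Δy* = 20.5645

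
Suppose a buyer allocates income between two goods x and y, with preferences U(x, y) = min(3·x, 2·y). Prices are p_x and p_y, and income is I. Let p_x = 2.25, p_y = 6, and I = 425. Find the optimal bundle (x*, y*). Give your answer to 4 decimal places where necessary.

With perfect complements, no substitution: consume in ratio x:y = 2:3.
Budget: p_x·x + p_y·(3/2)·x = I, so (2·p_x + 3·p_y)·x = 2·I.
Demand: x*(p_x,p_y,I) = 2·I/(2·p_x + 3·p_y), y* = 3·I/(2·p_x + 3·p_y).
Here 2·2.25 + 3·6 = 22.5, giving x* = 37.7778 and y* = 56.6667.

x* = 37.7778, y* = 56.6667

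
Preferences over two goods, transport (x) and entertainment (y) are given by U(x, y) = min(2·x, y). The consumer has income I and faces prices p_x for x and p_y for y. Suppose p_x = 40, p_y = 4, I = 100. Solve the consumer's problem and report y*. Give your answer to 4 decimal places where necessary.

y* = 4.1667

Here 40 + 2·4 = 48, giving y* = 4.1667.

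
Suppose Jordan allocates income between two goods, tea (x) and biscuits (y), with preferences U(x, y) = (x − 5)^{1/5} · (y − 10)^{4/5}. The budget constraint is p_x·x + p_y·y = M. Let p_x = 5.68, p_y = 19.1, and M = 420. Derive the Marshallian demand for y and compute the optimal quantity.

y* = 18.4021

Let x' = x−5, y' = y−10. MRS = (1/4)·y'/x' = p_x/p_y.
After buying the subsistence bundle (5, 10), a share 0.2 of the remaining income goes to x: x* = 5 + 0.2·(M − 5p_x − 10p_y)/p_x.
Discretionary income = 420 − 5·5.68 − 10·19.1 = 200.6; y* = 10 + 0.8·200.6/19.1 = 18.4021.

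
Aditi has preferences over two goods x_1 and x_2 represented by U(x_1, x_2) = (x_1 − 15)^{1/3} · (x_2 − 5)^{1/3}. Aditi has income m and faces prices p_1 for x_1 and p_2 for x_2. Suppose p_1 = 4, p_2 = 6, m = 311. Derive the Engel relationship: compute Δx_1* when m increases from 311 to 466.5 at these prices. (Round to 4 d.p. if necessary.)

Substituting into the budget: x_1* = 15 + 0.5·(m − 15·p_1 − 5·p_2)/p_1, and x_2* = 5 + 0.5·(…)/p_2.
Discretionary income = 311 − 15·4 − 5·6 = 221; x_1* = 15 + 0.5·221/4 = 42.625.
At m' = 466.5: x_1* = 62.0625. Change: 62.0625 − 42.625 = 19.4375.

Δx_1* = 19.4375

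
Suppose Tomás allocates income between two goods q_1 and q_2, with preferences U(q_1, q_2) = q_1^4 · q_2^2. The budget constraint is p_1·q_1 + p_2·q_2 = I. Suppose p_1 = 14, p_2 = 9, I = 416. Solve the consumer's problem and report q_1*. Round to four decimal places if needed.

q_1* = 19.8095

Tangency: MRS = 2·q_2/q_1 = p_1/p_2.
Rearranging, p_2·q_2 = (1/2)·p_1·q_1. Substituting into the budget gives p_1·q_1·(1 + (1/2)) = I.
Demand: q_1*(p_1,p_2,I) = 2/3·I/p_1 and q_2* = 1/3·I/p_2.
At p_1=14, p_2=9, I=416: q_1* = 2/3·416/14 = 19.8095.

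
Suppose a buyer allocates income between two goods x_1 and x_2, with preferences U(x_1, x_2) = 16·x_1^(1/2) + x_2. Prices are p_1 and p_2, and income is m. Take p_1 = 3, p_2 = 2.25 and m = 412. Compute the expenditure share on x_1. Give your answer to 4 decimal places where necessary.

share on x_1 = 0.2621

Thus x_1* = (8·p_2/p_1)² — independent of m — with the rest of income spent on x_2.
Plugging in: x_1* = (8·2.25/3)² = 36, x_2* = 135.1111.
Expenditure on x_1: 3·36 = 108; share = 0.2621.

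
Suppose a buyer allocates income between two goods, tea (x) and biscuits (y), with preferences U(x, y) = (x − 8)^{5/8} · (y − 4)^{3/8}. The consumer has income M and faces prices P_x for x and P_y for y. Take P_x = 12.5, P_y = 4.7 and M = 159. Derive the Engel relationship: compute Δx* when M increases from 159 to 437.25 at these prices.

Δx* = 13.9125

Let x' = x−8, y' = y−4. MRS = (5/3)·y'/x' = P_x/P_y.
After buying the subsistence bundle (8, 4), a share 0.625 of the remaining income goes to x: x* = 8 + 0.625·(M − 8P_x − 4P_y)/P_x.
Discretionary income = 159 − 8·12.5 − 4·4.7 = 40.2; x* = 8 + 0.625·40.2/12.5 = 10.01.
At M' = 437.25: x* = 23.9225. Change: 23.9225 − 10.01 = 13.9125.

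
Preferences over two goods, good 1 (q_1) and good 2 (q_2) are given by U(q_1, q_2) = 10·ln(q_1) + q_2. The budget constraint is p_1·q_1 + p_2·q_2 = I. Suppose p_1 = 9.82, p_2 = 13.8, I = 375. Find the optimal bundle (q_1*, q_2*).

q_1* = 14.053, q_2* = 17.1739

MU_q_1 = 10/q_1, MU_q_2 = 1. Tangency: 10/q_1 = p_1/p_2.
So q_1*(p_1,p_2) = 10·p_2/p_1, independent of income; and q_2* = (I − 10·p_2)/p_2.
At the given prices: q_1* = 10·13.8/9.82 = 14.053, and q_2* = 17.1739.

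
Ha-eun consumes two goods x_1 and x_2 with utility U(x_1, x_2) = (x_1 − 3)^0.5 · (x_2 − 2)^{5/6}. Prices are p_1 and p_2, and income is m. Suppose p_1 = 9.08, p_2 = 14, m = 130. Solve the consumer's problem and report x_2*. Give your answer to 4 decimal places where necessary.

x_2* = 5.3375

MRS = (3/5)·(x_2−2)/(x_1−3). Tangency with p_1/p_2 gives x_2−2 = (5/3)·(p_1/p_2)·(x_1−3).
Substituting into the budget: x_1* = 3 + 0.375·(m − 3·p_1 − 2·p_2)/p_1, and x_2* = 2 + 0.625·(…)/p_2.
Discretionary income = 130 − 3·9.08 − 2·14 = 74.76; x_2* = 2 + 0.625·74.76/14 = 5.3375.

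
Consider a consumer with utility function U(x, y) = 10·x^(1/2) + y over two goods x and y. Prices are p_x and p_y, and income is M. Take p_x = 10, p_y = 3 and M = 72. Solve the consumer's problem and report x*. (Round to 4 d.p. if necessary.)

x* = 2.25

MU_x = 5/√x, MU_y = 1. Tangency: 5/√x = p_x/p_y.
Solve: √x = 5·p_y/p_x, so x*(p_x,p_y) = (5·p_y/p_x)², and y* = (M − p_x·x*)/p_y.
Plugging in: x* = (5·3/10)² = 2.25.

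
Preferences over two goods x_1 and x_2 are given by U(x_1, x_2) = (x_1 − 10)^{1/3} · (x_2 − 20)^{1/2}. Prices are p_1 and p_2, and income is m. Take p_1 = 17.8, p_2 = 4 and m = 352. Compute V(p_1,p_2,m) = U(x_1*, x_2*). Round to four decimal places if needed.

V = 4.818

Discretionary income = 352 − 10·17.8 − 20·4 = 94; x_1* = 10 + 0.4·94/17.8 = 12.1124; x_2* = 20 + 0.6·94/4 = 34.1.
Utility at the optimum: U(12.1124, 34.1) = 4.818.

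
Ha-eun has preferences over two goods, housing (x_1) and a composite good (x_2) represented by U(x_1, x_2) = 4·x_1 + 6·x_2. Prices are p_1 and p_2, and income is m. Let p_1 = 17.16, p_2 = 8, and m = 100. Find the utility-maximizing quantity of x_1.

Perfect substitutes: compare marginal utility per dollar. 4/p_1 vs 6/p_2 → 0.2331 vs 0.75.
x_2 gives more utility per dollar, so spend all income on x_2: x_2* = m/p_2, x_1* = 0.
Numerically: x_1* = 0, x_2* = 12.5.

x_1* = 0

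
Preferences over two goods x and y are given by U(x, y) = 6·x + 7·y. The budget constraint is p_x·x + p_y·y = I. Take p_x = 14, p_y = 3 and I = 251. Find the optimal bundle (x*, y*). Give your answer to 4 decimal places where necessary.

x* = 0, y* = 83.6667

Perfect substitutes: compare marginal utility per dollar. 6/p_x vs 7/p_y → 0.4286 vs 2.3333.
y gives more utility per dollar, so spend all income on y: y* = I/p_y, x* = 0.
Numerically: x* = 0, y* = 83.6667.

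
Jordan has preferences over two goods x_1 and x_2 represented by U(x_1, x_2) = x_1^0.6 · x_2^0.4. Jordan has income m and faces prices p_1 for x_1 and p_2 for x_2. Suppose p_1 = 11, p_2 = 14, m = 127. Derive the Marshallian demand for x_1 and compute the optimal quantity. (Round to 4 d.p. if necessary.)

Tangency: MRS = (3/2)·x_2/x_1 = p_1/p_2.
Rearranging, p_2·x_2 = (2/3)·p_1·x_1. Substituting into the budget gives p_1·x_1·(1 + (2/3)) = m.
Demand: x_1*(p_1,p_2,m) = 0.6·m/p_1 and x_2* = 0.4·m/p_2.
At p_1=11, p_2=14, m=127: x_1* = 0.6·127/11 = 6.9273.

x_1* = 6.9273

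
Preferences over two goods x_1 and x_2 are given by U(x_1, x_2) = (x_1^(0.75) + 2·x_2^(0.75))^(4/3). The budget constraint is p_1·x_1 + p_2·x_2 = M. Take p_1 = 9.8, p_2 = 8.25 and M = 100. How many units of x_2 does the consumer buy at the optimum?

MU_x_1 ∝ x_1^(-0.25), MU_x_2 ∝ 2·x_2^(-0.25), so MRS = (1/2)·(x_2/x_1)^(0.25) = p_1/p_2.
Hence x_2/x_1 = (2·p_1/p_2)^(1/(0.25)), i.e. raised to the 4 power.
With the ratio pinned down, the budget gives x_1* = M/(p_1 + p_2·(x_2/x_1)) and x_2* = (x_2/x_1)·x_1*.
Numerically x_2/x_1 = 31.857265, so x_1* = 100/(9.8 + 8.25·31.857265) = 0.3668 and x_2* = 31.857265·0.3668 = 11.6855.

x_2* = 11.6855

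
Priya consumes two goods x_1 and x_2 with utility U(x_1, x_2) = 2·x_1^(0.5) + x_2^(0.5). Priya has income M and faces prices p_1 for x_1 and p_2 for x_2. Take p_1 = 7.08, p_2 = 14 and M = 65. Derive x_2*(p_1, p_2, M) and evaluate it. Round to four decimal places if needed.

x_2* = 0.5211

MRS = MU_x_1/MU_x_2 = 2·(x_2/x_1)^(0.5). Set equal to p_1/p_2.
Solve for the ratio: x_2/x_1 = [(1/2)·p_1/p_2]^(2).
Substitute x_2 = (x_2/x_1)·x_1 into the budget: x_1* = M/(p_1 + p_2·(x_2/x_1)).
Numerically x_2/x_1 = 0.063937, so x_1* = 65/(7.08 + 14·0.063937) = 8.1504 and x_2* = 0.063937·8.1504 = 0.5211.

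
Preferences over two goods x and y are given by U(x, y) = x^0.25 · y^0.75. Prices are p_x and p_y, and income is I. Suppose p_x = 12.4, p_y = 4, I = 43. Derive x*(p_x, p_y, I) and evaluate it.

x* = 0.8669

The MRS is (1/3)·y/x. Set MRS = p_x/p_y.
Rearranging, p_y·y = 3·p_x·x. Substituting into the budget gives p_x·x·(1 + 3) = I.
Demand: x*(p_x,p_y,I) = 0.25·I/p_x and y* = 0.75·I/p_y.
At p_x=12.4, p_y=4, I=43: x* = 0.25·43/12.4 = 0.8669.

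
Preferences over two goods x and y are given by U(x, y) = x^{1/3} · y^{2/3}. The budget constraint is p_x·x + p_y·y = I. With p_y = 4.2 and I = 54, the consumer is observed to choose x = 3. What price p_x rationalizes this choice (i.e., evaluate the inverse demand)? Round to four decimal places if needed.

p_x = 6

MU_x/MU_y = (1/3·y)/(2/3·x); tangency sets this equal to p_x/p_y.
So 1/3·p_y·y = 2/3·p_x·x; combined with the budget, a share 1/3 of income goes to x.
Demand: x*(p_x,p_y,I) = 1/3·I/p_x and y* = 2/3·I/p_y.
Set x* = 3 in the demand function and solve for p_x: p_x = 6.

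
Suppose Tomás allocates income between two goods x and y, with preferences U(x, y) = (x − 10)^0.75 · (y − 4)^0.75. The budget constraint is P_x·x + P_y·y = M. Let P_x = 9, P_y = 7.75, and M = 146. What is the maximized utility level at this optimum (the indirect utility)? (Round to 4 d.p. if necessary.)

V = 1.8311

This is Cobb-Douglas in (x−10, y−4): tangency gives 0.75·P_y·(y−4) = 0.75·P_x·(x−10).
Substituting into the budget: x* = 10 + 0.5·(M − 10·P_x − 4·P_y)/P_x, and y* = 4 + 0.5·(…)/P_y.
Discretionary income = 146 − 10·9 − 4·7.75 = 25; x* = 10 + 0.5·25/9 = 11.3889; y* = 4 + 0.5·25/7.75 = 5.6129.
Utility at the optimum: U(11.3889, 5.6129) = 1.8311.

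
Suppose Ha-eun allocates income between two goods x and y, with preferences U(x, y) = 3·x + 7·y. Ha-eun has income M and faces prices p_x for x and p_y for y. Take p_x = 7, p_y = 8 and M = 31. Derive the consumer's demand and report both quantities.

x* = 0, y* = 3.875

y gives more utility per dollar, so spend all income on y: y* = M/p_y, x* = 0.
Numerically: x* = 0, y* = 3.875.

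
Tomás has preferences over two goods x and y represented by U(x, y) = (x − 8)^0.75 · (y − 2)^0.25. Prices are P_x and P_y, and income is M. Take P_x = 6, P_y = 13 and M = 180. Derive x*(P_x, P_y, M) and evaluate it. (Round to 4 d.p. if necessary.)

After buying the subsistence bundle (8, 2), a share 0.75 of the remaining income goes to x: x* = 8 + 0.75·(M − 8P_x − 2P_y)/P_x.
Discretionary income = 180 − 8·6 − 2·13 = 106; x* = 8 + 0.75·106/6 = 21.25.

x* = 21.25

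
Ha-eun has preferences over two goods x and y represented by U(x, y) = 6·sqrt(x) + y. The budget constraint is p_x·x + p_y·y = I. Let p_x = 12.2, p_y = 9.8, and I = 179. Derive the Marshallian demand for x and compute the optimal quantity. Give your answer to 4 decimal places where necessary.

Set MRS = p_x/p_y: 3·x^(−1/2) = p_x/p_y.
Solve: √x = 3·p_y/p_x, so x*(p_x,p_y) = (3·p_y/p_x)², and y* = (I − p_x·x*)/p_y.
Plugging in: x* = (3·9.8/12.2)² = 5.8073.

x* = 5.8073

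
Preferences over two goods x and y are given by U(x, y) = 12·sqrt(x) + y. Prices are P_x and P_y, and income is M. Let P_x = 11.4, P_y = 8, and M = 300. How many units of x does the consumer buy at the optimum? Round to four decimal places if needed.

Utility is quasi-linear in y; the FOC for x is 6/√x = P_x/P_y.
Thus x* = (6·P_y/P_x)² — independent of M — with the rest of income spent on y.
Plugging in: x* = (6·8/11.4)² = 17.7285.

x* = 17.7285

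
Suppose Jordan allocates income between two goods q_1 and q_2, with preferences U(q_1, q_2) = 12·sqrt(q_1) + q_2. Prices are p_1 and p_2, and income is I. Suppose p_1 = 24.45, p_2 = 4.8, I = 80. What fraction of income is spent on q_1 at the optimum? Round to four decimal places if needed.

share on q_1 = 0.424

Plugging in: q_1* = (6·4.8/24.45)² = 1.3875, q_2* = 9.5992.
Expenditure on q_1: 24.45·1.3875 = 33.9239; share = 0.424.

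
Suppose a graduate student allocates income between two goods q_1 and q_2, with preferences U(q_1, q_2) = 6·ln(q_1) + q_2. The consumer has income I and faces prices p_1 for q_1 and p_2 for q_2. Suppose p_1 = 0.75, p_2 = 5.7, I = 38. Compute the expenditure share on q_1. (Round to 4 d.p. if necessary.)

share on q_1 = 0.9

MU_q_1 = 6/q_1, MU_q_2 = 1. Tangency: 6/q_1 = p_1/p_2.
So q_1*(p_1,p_2) = 6·p_2/p_1, independent of income; and q_2* = (I − 6·p_2)/p_2.
At the given prices: q_1* = 6·5.7/0.75 = 45.6, and q_2* = 0.6667.
Expenditure on q_1: 0.75·45.6 = 34.2; share = 0.9.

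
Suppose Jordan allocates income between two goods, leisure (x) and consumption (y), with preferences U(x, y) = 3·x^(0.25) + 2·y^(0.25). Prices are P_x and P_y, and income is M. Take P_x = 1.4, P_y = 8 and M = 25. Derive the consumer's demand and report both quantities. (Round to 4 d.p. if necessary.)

Substitute y = (y/x)·x into the budget: x* = M/(P_x + P_y·(y/x)).
Numerically y/x = 0.057007, so x* = 25/(1.4 + 8·0.057007) = 13.4694 and y* = 0.057007·13.4694 = 0.7679.

x* = 13.4694, y* = 0.7679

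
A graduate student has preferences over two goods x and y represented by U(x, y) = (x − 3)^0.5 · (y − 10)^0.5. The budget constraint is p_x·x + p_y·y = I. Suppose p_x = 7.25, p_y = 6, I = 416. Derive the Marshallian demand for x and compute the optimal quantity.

x* = 26.0517

Let x' = x−3, y' = y−10. MRS = y'/x' = p_x/p_y.
After buying the subsistence bundle (3, 10), a share 0.5 of the remaining income goes to x: x* = 3 + 0.5·(I − 3p_x − 10p_y)/p_x.
Discretionary income = 416 − 3·7.25 − 10·6 = 334.25; x* = 3 + 0.5·334.25/7.25 = 26.0517.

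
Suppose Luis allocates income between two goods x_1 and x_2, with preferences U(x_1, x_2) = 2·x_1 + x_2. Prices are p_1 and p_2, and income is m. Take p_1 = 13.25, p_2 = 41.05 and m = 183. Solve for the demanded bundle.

x_1* = 13.8113, x_2* = 0

Perfect substitutes: compare marginal utility per dollar. 2/p_1 vs 1/p_2 → 0.1509 vs 0.0244.
x_1 gives more utility per dollar, so spend all income on x_1: x_1* = m/p_1, x_2* = 0.
Numerically: x_1* = 13.8113, x_2* = 0.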